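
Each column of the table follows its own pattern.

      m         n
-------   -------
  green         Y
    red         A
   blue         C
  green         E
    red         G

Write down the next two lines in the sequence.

Column m goes green, red, blue, green, red → blue → green (repeats green → red → blue).
Column n goes Y, A, C, E, G → I → K (letters move forward 2 places in the alphabet, wrapping Z→A).
Putting the parts together: blue  I and then green  K.

blue  I; green  K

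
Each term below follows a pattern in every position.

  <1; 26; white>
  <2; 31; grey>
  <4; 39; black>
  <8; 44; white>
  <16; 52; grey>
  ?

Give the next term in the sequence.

<32; 57; black>

First slot: 1, 2, 4, 8, 16 → 32 (×2 each step).
Second slot: 26, 31, 39, 44, 52 → 57 (alternating steps +5, +8, +5, +8, …).
Shade — repeats white → grey → black: white, grey, black, white, grey → black.
Combining the parts gives <32; 57; black>.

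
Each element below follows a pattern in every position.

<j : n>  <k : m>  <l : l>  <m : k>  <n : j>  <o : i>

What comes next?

First letter: j, k, l, m, n, o → p (letters move forward 1 place in the alphabet).
Second letter: letters move back 1 place in the alphabet; n, m, l, k, j, i → h.
So the next element is <p : h>.

<p : h>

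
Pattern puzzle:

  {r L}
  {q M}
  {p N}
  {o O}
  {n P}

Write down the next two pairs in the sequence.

{m Q}, {l R}

First letter goes r, q, p, o, n → m → l (letters move back 1 place in the alphabet).
Second letter: letters move forward 1 place in the alphabet; L, M, N, O, P → Q → R.
Putting the parts together: {m Q} and then {l R}.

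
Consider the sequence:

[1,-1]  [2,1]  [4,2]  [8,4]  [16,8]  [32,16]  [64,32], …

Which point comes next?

First entry: 1, 2, 4, 8, 16, 32, 64 → 128 (×2 each step).
Second entry — always the previous value of the first entry: -1, 1, 2, 4, 8, 16, 32 → 64.
So the next point is [128,64].

[128,64]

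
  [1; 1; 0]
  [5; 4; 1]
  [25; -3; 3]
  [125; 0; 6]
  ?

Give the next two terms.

[625; -7; 10], [3125; -4; 15]

First slot — ×5 each step: 1, 5, 25, 125 → 625 → 3125.
Second slot — alternating steps +3, −7, +3, −7, …: 1, 4, -3, 0 → -7 → -4.
Third slot — differences are 1, 2, 3, … (increasing by 1 each time): 0, 1, 3, 6 → 10 → 15.
So the next two terms are [625; -7; 10] and [3125; -4; 15].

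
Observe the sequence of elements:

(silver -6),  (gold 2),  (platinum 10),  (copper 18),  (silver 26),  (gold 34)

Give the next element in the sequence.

(platinum 42)

For the metal, repeats silver → gold → platinum → copper: silver, gold, platinum, copper, silver, gold → platinum.
For the second coordinate, +8 each step: -6, 2, 10, 18, 26, 34 → 42.
Combining the parts gives (platinum 42).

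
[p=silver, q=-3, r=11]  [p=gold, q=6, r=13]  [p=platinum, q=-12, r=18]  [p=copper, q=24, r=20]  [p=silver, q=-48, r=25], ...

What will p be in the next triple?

P: repeats silver → gold → platinum → copper, so silver, gold, platinum, copper, silver → gold.
Q: ×(-2) each step, so -3, 6, -12, 24, -48 → 96.
R: alternating steps +2, +5, +2, +5, …; 11, 13, 18, 20, 25 → 27.

gold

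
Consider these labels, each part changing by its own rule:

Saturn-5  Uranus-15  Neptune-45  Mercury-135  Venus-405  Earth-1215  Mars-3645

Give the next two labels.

Jupiter-10935, Saturn-32805

Planet goes Saturn, Uranus, Neptune, Mercury, Venus, Earth, Mars → Jupiter → Saturn (runs through the planets Mercury→Neptune).
Second component: ×3 each step, so 5, 15, 45, 135, 405, 1215, 3645 → 10935 → 32805.
Putting the parts together: Jupiter-10935 and then Saturn-32805.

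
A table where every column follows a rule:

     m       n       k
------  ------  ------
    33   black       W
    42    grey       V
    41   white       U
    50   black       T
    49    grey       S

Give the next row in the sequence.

Column m: alternating steps +9, −1, +9, −1, …; 33, 42, 41, 50, 49 → 58.
Column n goes black, grey, white, black, grey → white (repeats black → grey → white).
Column k: W, V, U, T, S → R (letters move back 1 place in the alphabet).
Putting it together: 58  white  R.

58  white  R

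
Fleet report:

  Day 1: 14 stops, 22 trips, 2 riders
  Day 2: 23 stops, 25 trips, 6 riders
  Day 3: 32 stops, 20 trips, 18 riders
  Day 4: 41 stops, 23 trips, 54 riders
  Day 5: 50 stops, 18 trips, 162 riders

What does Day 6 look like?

Stops: +9 each step, so 14, 23, 32, 41, 50 → 59.
Trips — alternating steps +3, −5, +3, −5, …: 22, 25, 20, 23, 18 → 21.
Riders: 2, 6, 18, 54, 162 → 486 (×3 each step).
Combining the parts gives 59 stops, 21 trips, 486 riders.

59 stops, 21 trips, 486 riders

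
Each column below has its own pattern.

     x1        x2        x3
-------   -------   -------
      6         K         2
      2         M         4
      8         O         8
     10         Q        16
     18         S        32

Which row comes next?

For the column x1, each term is the sum of the two before it: 6, 2, 8, 10, 18 → 28.
Column x2: K, M, O, Q, S → U (letters move forward 2 places in the alphabet).
Column x3 goes 2, 4, 8, 16, 32 → 64 (×2 each step).
Combining the parts gives 28  U  64.

28  U  64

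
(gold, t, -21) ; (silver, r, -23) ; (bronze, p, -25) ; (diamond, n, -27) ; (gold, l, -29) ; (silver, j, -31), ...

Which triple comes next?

Rank goes gold, silver, bronze, diamond, gold, silver → bronze (repeats gold → silver → bronze → diamond).
Letter: letters move back 2 places in the alphabet; t, r, p, n, l, j → h.
For the third value, −2 each step: -21, -23, -25, -27, -29, -31 → -33.
Putting it together: (bronze, h, -33).

(bronze, h, -33)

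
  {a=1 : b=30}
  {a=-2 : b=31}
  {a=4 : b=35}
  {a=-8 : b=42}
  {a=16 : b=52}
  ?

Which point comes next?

{a=-32 : b=65}

For the a, ×(-2) each step: 1, -2, 4, -8, 16 → -32.
B: differences are 1, 4, 7, … (increasing by 3 each time), so 30, 31, 35, 42, 52 → 65.
Combining the parts gives {a=-32 : b=65}.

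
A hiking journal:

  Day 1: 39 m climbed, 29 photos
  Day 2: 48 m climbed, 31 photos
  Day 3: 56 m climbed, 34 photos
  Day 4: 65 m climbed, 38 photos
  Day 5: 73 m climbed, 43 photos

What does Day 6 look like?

82 m climbed, 49 photos

M climbed — alternating steps +9, +8, +9, +8, …: 39, 48, 56, 65, 73 → 82.
Photos: differences are 2, 3, 4, … (increasing by 1 each time); 29, 31, 34, 38, 43 → 49.
So the next line is 82 m climbed, 49 photos.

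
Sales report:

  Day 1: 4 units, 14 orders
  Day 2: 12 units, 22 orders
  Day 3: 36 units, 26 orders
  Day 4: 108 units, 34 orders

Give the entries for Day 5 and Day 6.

For the units, ×3 each step: 4, 12, 36, 108 → 324 → 972.
Orders goes 14, 22, 26, 34 → 38 → 46 (alternating steps +8, +4, +8, +4, …).
So the next two records are 324 units, 38 orders and 972 units, 46 orders.

324 units, 38 orders; 972 units, 46 orders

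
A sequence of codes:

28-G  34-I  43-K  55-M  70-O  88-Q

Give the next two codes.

109-S, 133-U

First component: differences are 6, 9, 12, … (increasing by 3 each time), so 28, 34, 43, 55, 70, 88 → 109 → 133.
Letter: letters move forward 2 places in the alphabet, so G, I, K, M, O, Q → S → U.
So the next two codes are 109-S and 133-U.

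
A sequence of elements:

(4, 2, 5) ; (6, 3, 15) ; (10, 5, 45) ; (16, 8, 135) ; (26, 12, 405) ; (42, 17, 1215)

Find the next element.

First value: 4, 6, 10, 16, 26, 42 → 68 (each term is the sum of the two before it).
For the second value, differences are 1, 2, 3, … (increasing by 1 each time): 2, 3, 5, 8, 12, 17 → 23.
Third value: ×3 each step, so 5, 15, 45, 135, 405, 1215 → 3645.
Combining the parts gives (68, 23, 3645).

(68, 23, 3645)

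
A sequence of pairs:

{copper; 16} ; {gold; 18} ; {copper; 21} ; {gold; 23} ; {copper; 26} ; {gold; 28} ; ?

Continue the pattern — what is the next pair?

{copper; 31}

For the metal, alternates copper ↔ gold: copper, gold, copper, gold, copper, gold → copper.
For the second coordinate, alternating steps +2, +3, +2, +3, …: 16, 18, 21, 23, 26, 28 → 31.
Putting it together: {copper; 31}.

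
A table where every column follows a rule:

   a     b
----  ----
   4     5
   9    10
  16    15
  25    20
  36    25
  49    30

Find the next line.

64  35

Column a: perfect squares: 2², 3², 4², …, so 4, 9, 16, 25, 36, 49 → 64.
Column b: +5 each step; 5, 10, 15, 20, 25, 30 → 35.
So the next line is 64  35.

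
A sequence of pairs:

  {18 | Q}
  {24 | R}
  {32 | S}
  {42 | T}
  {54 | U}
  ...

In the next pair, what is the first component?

First component goes 18, 24, 32, 42, 54 → 68 (differences are 6, 8, 10, … (increasing by 2 each time)).

68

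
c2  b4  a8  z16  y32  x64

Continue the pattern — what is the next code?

Letter: letters move back 1 place in the alphabet, wrapping A→Z; c, b, a, z, y, x → w.
Second component: ×2 each step, so 2, 4, 8, 16, 32, 64 → 128.
Putting it together: w128.

w128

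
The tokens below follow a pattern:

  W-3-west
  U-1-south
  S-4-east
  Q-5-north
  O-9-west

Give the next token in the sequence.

Letter — letters move back 2 places in the alphabet: W, U, S, Q, O → M.
For the second component, each term is the sum of the two before it: 3, 1, 4, 5, 9 → 14.
Direction: repeats west → south → east → north, so west, south, east, north, west → south.
Combining the parts gives M-14-south.

M-14-south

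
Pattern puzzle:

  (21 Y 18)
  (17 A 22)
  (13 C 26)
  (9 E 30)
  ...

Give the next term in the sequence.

First entry: −4 each step; 21, 17, 13, 9 → 5.
Letter: letters move forward 2 places in the alphabet, wrapping Z→A; Y, A, C, E → G.
Third entry — together with the first entry always sums to 39: 18, 22, 26, 30 → 34.
Putting it together: (5 G 34).

(5 G 34)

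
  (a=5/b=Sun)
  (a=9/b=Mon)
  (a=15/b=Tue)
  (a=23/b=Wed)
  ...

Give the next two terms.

(a=33/b=Thu), (a=45/b=Fri)

A: differences are 4, 6, 8, … (increasing by 2 each time), so 5, 9, 15, 23 → 33 → 45.
For the b, runs through the weekdays Mon→Sun: Sun, Mon, Tue, Wed → Thu → Fri.
So the next two terms are (a=33/b=Thu) and (a=45/b=Fri).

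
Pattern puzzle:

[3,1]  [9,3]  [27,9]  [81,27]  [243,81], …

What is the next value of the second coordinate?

For the first coordinate, ×3 each step: 3, 9, 27, 81, 243 → 729.
Second coordinate: ×3 each step; 1, 3, 9, 27, 81 → 243.

243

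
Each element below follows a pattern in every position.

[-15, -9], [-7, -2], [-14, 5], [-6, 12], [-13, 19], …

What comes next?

For the first entry, alternating steps +8, −7, +8, −7, …: -15, -7, -14, -6, -13 → -5.
For the second entry, +7 each step: -9, -2, 5, 12, 19 → 26.
Combining the parts gives [-5, 26].

[-5, 26]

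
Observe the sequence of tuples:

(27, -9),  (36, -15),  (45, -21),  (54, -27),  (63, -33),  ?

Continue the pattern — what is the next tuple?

For the first value, +9 each step: 27, 36, 45, 54, 63 → 72.
Second value — −6 each step: -9, -15, -21, -27, -33 → -39.
Putting it together: (72, -39).

(72, -39)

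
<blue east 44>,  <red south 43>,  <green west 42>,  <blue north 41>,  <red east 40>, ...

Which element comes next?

Colour: repeats blue → red → green; blue, red, green, blue, red → green.
Direction goes east, south, west, north, east → south (repeats east → south → west → north).
Third part goes 44, 43, 42, 41, 40 → 39 (−1 each step).
Combining the parts gives <green south 39>.

<green south 39>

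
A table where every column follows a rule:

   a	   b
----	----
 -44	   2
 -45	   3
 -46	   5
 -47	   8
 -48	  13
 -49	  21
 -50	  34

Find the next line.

Column a goes -44, -45, -46, -47, -48, -49, -50 → -51 (−1 each step).
Column b: each term is the sum of the two before it; 2, 3, 5, 8, 13, 21, 34 → 55.
Combining the parts gives -51  55.

-51  55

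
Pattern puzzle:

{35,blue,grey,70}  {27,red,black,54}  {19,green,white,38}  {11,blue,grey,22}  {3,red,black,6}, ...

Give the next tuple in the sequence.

{-5,green,white,-10}

First coordinate: −8 each step; 35, 27, 19, 11, 3 → -5.
Colour goes blue, red, green, blue, red → green (repeats blue → red → green).
Shade: grey, black, white, grey, black → white (repeats grey → black → white).
Fourth coordinate goes 70, 54, 38, 22, 6 → -10 (always 2 × the first coordinate).
So the next tuple is {-5,green,white,-10}.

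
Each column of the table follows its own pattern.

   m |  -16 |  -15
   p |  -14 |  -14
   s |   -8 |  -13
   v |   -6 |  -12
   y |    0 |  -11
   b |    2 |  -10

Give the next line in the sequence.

Letter: letters move forward 3 places in the alphabet, wrapping Z→A, so m, p, s, v, y, b → e.
For the second component, alternating steps +2, +6, +2, +6, …: -16, -14, -8, -6, 0, 2 → 8.
Third component — +1 each step: -15, -14, -13, -12, -11, -10 → -9.
So the next line is e  8  -9.

e  8  -9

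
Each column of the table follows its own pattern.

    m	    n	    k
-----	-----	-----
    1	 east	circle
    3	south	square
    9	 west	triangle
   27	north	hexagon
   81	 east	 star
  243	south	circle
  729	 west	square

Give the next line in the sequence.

Column m: ×3 each step, so 1, 3, 9, 27, 81, 243, 729 → 2187.
For the column n, repeats east → south → west → north: east, south, west, north, east, south, west → north.
Column k goes circle, square, triangle, hexagon, star, circle, square → triangle (repeats circle → square → triangle → hexagon → star).
So the next line is 2187  north  triangle.

2187  north  triangle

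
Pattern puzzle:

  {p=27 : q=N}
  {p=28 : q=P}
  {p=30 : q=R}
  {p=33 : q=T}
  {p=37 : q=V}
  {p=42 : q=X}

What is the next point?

For the p, differences are 1, 2, 3, … (increasing by 1 each time): 27, 28, 30, 33, 37, 42 → 48.
For the q, letters move forward 2 places in the alphabet: N, P, R, T, V, X → Z.
Combining the parts gives {p=48 : q=Z}.

{p=48 : q=Z}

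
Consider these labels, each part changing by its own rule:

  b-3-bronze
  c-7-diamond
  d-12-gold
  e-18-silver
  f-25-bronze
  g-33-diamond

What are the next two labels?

h-42-gold then i-52-silver

For the letter, letters move forward 1 place in the alphabet: b, c, d, e, f, g → h → i.
For the second component, differences are 4, 5, 6, … (increasing by 1 each time): 3, 7, 12, 18, 25, 33 → 42 → 52.
Rank goes bronze, diamond, gold, silver, bronze, diamond → gold → silver (repeats bronze → diamond → gold → silver).
So the next two labels are h-42-gold and i-52-silver.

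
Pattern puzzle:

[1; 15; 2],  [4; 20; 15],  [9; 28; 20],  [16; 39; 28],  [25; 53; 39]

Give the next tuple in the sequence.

For the first entry, perfect squares: 1², 2², 3², …: 1, 4, 9, 16, 25 → 36.
Second entry goes 15, 20, 28, 39, 53 → 70 (differences are 5, 8, 11, … (increasing by 3 each time)).
Third entry: always the previous value of the second entry; 2, 15, 20, 28, 39 → 53.
Combining the parts gives [36; 70; 53].

[36; 70; 53]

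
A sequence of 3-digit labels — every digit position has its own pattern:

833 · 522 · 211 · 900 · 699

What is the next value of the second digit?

8

First digit: 8, 5, 2, 9, 6 → 3 (−3 each step, mod 10).
For the second digit, −1 each step, mod 10: 3, 2, 1, 0, 9 → 8.
Third digit: −1 each step, mod 10, so 3, 2, 1, 0, 9 → 8.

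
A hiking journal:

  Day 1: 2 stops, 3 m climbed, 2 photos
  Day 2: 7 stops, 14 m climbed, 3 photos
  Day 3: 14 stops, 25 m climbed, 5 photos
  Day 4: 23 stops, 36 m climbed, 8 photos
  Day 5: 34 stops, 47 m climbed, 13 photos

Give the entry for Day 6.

47 stops, 58 m climbed, 21 photos

Stops — differences are 5, 7, 9, … (increasing by 2 each time): 2, 7, 14, 23, 34 → 47.
M climbed: 3, 14, 25, 36, 47 → 58 (+11 each step).
For the photos, each term is the sum of the two before it: 2, 3, 5, 8, 13 → 21.
Combining the parts gives 47 stops, 58 m climbed, 21 photos.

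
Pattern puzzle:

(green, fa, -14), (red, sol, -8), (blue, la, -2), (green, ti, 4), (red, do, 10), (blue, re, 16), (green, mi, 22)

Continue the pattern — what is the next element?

For the colour, repeats green → red → blue: green, red, blue, green, red, blue, green → red.
Note: fa, sol, la, ti, do, re, mi → fa (runs through the solfège scale do→ti).
Third entry: +6 each step, so -14, -8, -2, 4, 10, 16, 22 → 28.
Putting it together: (red, fa, 28).

(red, fa, 28)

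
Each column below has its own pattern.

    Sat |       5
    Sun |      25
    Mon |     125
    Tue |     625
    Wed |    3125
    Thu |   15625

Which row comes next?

Day: Sat, Sun, Mon, Tue, Wed, Thu → Fri (runs through the weekdays Mon→Sun).
Second component — ×5 each step: 5, 25, 125, 625, 3125, 15625 → 78125.
Putting it together: Fri  78125.

Fri  78125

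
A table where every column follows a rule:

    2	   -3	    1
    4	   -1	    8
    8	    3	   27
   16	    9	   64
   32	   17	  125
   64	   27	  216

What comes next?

128  39  343

First component: ×2 each step, so 2, 4, 8, 16, 32, 64 → 128.
For the second component, differences are 2, 4, 6, … (increasing by 2 each time): -3, -1, 3, 9, 17, 27 → 39.
For the third component, perfect cubes: 1³, 2³, 3³, …: 1, 8, 27, 64, 125, 216 → 343.
Putting it together: 128  39  343.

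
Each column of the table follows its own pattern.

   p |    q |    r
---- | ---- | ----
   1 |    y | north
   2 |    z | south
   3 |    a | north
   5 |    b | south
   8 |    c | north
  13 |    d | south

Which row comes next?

Column p: each term is the sum of the two before it; 1, 2, 3, 5, 8, 13 → 21.
Column q — letters move forward 1 place in the alphabet, wrapping Z→A: y, z, a, b, c, d → e.
Column r: north, south, north, south, north, south → north (alternates north ↔ south).
So the next row is 21  e  north.

21  e  north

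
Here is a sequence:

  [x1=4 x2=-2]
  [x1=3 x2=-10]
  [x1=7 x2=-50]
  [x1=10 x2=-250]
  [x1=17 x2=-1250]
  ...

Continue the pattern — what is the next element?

X1: each term is the sum of the two before it, so 4, 3, 7, 10, 17 → 27.
X2 — ×5 each step: -2, -10, -50, -250, -1250 → -6250.
So the next element is [x1=27 x2=-6250].

[x1=27 x2=-6250]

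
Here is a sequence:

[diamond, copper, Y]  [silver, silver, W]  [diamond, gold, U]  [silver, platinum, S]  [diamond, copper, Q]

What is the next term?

[silver, silver, O]

Rank: alternates diamond ↔ silver, so diamond, silver, diamond, silver, diamond → silver.
Metal goes copper, silver, gold, platinum, copper → silver (repeats copper → silver → gold → platinum).
Letter: letters move back 2 places in the alphabet, so Y, W, U, S, Q → O.
Combining the parts gives [silver, silver, O].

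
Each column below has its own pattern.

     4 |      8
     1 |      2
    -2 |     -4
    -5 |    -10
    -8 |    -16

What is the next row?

First component: −3 each step; 4, 1, -2, -5, -8 → -11.
Second component: always 2 × the first component; 8, 2, -4, -10, -16 → -22.
Combining the parts gives -11  -22.

-11  -22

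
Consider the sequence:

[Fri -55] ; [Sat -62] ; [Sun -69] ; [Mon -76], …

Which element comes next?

[Tue -83]

Day goes Fri, Sat, Sun, Mon → Tue (runs through the weekdays Mon→Sun).
Second value — −7 each step: -55, -62, -69, -76 → -83.
Putting it together: [Tue -83].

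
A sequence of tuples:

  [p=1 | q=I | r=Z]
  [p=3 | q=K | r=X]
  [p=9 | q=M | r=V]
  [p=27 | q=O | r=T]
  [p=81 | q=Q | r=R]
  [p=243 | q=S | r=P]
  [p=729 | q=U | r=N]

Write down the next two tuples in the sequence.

P: ×3 each step; 1, 3, 9, 27, 81, 243, 729 → 2187 → 6561.
Q: I, K, M, O, Q, S, U → W → Y (letters move forward 2 places in the alphabet).
R — letters move back 2 places in the alphabet: Z, X, V, T, R, P, N → L → J.
Putting the parts together: [p=2187 | q=W | r=L] and then [p=6561 | q=Y | r=J].

[p=2187 | q=W | r=L], [p=6561 | q=Y | r=J]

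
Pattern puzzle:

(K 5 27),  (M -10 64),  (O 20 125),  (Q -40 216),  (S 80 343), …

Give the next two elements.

For the letter, letters move forward 2 places in the alphabet: K, M, O, Q, S → U → W.
Second slot goes 5, -10, 20, -40, 80 → -160 → 320 (×(-2) each step).
Third slot: 27, 64, 125, 216, 343 → 512 → 729 (perfect cubes: 3³, 4³, 5³, …).
Putting the parts together: (U -160 512) and then (W 320 729).

(U -160 512), (W 320 729)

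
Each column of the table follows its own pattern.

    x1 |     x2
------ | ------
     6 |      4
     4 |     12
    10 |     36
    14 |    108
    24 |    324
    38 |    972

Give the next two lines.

62  2916; 100  8748

Column x1: each term is the sum of the two before it; 6, 4, 10, 14, 24, 38 → 62 → 100.
Column x2 — ×3 each step: 4, 12, 36, 108, 324, 972 → 2916 → 8748.
So the next two lines are 62  2916 and 100  8748.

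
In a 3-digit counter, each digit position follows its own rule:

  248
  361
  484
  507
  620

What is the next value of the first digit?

7

First digit: +1 each step, mod 10; 2, 3, 4, 5, 6 → 7.
For the second digit, +2 each step, mod 10: 4, 6, 8, 0, 2 → 4.
Third digit: 8, 1, 4, 7, 0 → 3 (+3 each step, mod 10).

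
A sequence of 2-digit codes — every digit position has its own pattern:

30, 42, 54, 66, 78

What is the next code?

For the first digit, +1 each step, mod 10: 3, 4, 5, 6, 7 → 8.
Second digit — +2 each step, mod 10: 0, 2, 4, 6, 8 → 0.
So the next code is 80.

80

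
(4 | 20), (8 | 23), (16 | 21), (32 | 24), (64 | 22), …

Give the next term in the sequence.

First part: ×2 each step, so 4, 8, 16, 32, 64 → 128.
For the second part, alternating steps +3, −2, +3, −2, …: 20, 23, 21, 24, 22 → 25.
Combining the parts gives (128 | 25).

(128 | 25)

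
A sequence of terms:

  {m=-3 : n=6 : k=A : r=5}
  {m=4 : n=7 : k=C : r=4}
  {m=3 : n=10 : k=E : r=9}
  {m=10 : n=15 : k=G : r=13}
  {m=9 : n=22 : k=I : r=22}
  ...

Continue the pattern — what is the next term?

{m=16 : n=31 : k=K : r=35}

M: alternating steps +7, −1, +7, −1, …; -3, 4, 3, 10, 9 → 16.
N: 6, 7, 10, 15, 22 → 31 (differences are 1, 3, 5, … (increasing by 2 each time)).
K: letters move forward 2 places in the alphabet, so A, C, E, G, I → K.
R goes 5, 4, 9, 13, 22 → 35 (each term is the sum of the two before it).
Putting it together: {m=16 : n=31 : k=K : r=35}.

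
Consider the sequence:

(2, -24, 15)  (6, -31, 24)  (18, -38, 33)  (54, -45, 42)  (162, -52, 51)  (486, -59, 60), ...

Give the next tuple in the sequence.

First entry: 2, 6, 18, 54, 162, 486 → 1458 (×3 each step).
Second entry: −7 each step, so -24, -31, -38, -45, -52, -59 → -66.
Third entry: +9 each step; 15, 24, 33, 42, 51, 60 → 69.
So the next tuple is (1458, -66, 69).

(1458, -66, 69)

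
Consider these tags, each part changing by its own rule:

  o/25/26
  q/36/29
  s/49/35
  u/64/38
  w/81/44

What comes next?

Letter: letters move forward 2 places in the alphabet, so o, q, s, u, w → y.
For the second component, perfect squares: 5², 6², 7², …: 25, 36, 49, 64, 81 → 100.
Third component: 26, 29, 35, 38, 44 → 47 (alternating steps +3, +6, +3, +6, …).
So the next tag is y/100/47.

y/100/47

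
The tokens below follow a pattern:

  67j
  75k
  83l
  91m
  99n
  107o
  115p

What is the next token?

123q

First component: 67, 75, 83, 91, 99, 107, 115 → 123 (+8 each step).
Letter: letters move forward 1 place in the alphabet; j, k, l, m, n, o, p → q.
So the next token is 123q.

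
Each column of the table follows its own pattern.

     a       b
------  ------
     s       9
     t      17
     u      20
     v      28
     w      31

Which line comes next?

Column a goes s, t, u, v, w → x (letters move forward 1 place in the alphabet).
Column b: 9, 17, 20, 28, 31 → 39 (alternating steps +8, +3, +8, +3, …).
Putting it together: x  39.

x  39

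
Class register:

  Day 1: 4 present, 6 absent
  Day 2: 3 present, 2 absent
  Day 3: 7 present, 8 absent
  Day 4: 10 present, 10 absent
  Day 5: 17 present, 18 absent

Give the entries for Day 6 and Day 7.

27 present, 28 absent; 44 present, 46 absent

Present goes 4, 3, 7, 10, 17 → 27 → 44 (each term is the sum of the two before it).
Absent — each term is the sum of the two before it: 6, 2, 8, 10, 18 → 28 → 46.
So the next two rows are 27 present, 28 absent and 44 present, 46 absent.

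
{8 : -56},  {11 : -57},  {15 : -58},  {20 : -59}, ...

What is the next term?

{26 : -60}

First component: differences are 3, 4, 5, … (increasing by 1 each time), so 8, 11, 15, 20 → 26.
Second component: −1 each step, so -56, -57, -58, -59 → -60.
So the next term is {26 : -60}.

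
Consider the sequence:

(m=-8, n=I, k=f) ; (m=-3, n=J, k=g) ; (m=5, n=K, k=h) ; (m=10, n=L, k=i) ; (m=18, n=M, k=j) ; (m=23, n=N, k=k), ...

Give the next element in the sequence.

(m=31, n=O, k=l)

For the m, alternating steps +5, +8, +5, +8, …: -8, -3, 5, 10, 18, 23 → 31.
N goes I, J, K, L, M, N → O (letters move forward 1 place in the alphabet).
K: f, g, h, i, j, k → l (letters move forward 1 place in the alphabet).
So the next element is (m=31, n=O, k=l).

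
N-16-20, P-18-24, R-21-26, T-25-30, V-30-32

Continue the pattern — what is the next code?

For the letter, letters move forward 2 places in the alphabet: N, P, R, T, V → X.
Second component goes 16, 18, 21, 25, 30 → 36 (differences are 2, 3, 4, … (increasing by 1 each time)).
Third component: 20, 24, 26, 30, 32 → 36 (alternating steps +4, +2, +4, +2, …).
Putting it together: X-36-36.

X-36-36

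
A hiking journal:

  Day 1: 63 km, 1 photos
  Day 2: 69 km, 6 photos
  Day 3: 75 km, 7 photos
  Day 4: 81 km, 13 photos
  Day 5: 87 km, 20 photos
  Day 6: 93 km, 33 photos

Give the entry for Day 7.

Km: 63, 69, 75, 81, 87, 93 → 99 (+6 each step).
Photos: each term is the sum of the two before it, so 1, 6, 7, 13, 20, 33 → 53.
So the next line is 99 km, 53 photos.

99 km, 53 photos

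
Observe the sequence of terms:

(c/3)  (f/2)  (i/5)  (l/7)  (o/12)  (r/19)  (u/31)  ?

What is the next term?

Letter: letters move forward 3 places in the alphabet; c, f, i, l, o, r, u → x.
Second entry — each term is the sum of the two before it: 3, 2, 5, 7, 12, 19, 31 → 50.
Putting it together: (x/50).

(x/50)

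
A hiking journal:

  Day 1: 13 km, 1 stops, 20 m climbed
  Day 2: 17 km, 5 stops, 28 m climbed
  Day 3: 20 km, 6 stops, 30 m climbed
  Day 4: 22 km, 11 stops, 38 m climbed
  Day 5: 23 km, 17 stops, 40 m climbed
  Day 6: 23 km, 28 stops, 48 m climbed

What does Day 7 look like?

Km — differences are 4, 3, 2, … (decreasing by 1 each time): 13, 17, 20, 22, 23, 23 → 22.
For the stops, each term is the sum of the two before it: 1, 5, 6, 11, 17, 28 → 45.
M climbed: 20, 28, 30, 38, 40, 48 → 50 (alternating steps +8, +2, +8, +2, …).
So the next record is 22 km, 45 stops, 50 m climbed.

22 km, 45 stops, 50 m climbed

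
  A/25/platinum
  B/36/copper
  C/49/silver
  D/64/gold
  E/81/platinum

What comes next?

F/100/copper

Letter: letters move forward 1 place in the alphabet; A, B, C, D, E → F.
Second component: perfect squares: 5², 6², 7², …, so 25, 36, 49, 64, 81 → 100.
Metal: repeats platinum → copper → silver → gold; platinum, copper, silver, gold, platinum → copper.
Combining the parts gives F/100/copper.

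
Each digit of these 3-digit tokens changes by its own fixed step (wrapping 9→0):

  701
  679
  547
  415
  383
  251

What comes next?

First digit goes 7, 6, 5, 4, 3, 2 → 1 (−1 each step, mod 10).
Second digit: 0, 7, 4, 1, 8, 5 → 2 (−3 each step, mod 10).
Third digit goes 1, 9, 7, 5, 3, 1 → 9 (−2 each step, mod 10).
Putting it together: 129.

129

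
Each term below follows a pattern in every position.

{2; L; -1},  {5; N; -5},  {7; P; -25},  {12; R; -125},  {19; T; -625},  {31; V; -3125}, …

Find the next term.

{50; X; -15625}

For the first slot, each term is the sum of the two before it: 2, 5, 7, 12, 19, 31 → 50.
Letter — letters move forward 2 places in the alphabet: L, N, P, R, T, V → X.
Third slot: ×5 each step; -1, -5, -25, -125, -625, -3125 → -15625.
Putting it together: {50; X; -15625}.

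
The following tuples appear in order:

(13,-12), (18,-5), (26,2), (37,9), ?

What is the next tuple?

First value goes 13, 18, 26, 37 → 51 (differences are 5, 8, 11, … (increasing by 3 each time)).
Second value goes -12, -5, 2, 9 → 16 (+7 each step).
So the next tuple is (51,16).

(51,16)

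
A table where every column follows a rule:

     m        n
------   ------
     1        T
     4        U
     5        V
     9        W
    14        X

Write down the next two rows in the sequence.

23  Y; 37  Z

Column m: each term is the sum of the two before it, so 1, 4, 5, 9, 14 → 23 → 37.
For the column n, letters move forward 1 place in the alphabet: T, U, V, W, X → Y → Z.
So the next two rows are 23  Y and 37  Z.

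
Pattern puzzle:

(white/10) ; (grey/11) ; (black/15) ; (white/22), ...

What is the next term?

Shade — repeats white → grey → black: white, grey, black, white → grey.
Second component goes 10, 11, 15, 22 → 32 (differences are 1, 4, 7, … (increasing by 3 each time)).
So the next term is (grey/32).

(grey/32)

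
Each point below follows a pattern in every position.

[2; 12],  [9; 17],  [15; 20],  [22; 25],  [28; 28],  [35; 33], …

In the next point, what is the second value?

For the first value, alternating steps +7, +6, +7, +6, …: 2, 9, 15, 22, 28, 35 → 41.
Second value: alternating steps +5, +3, +5, +3, …; 12, 17, 20, 25, 28, 33 → 36.

36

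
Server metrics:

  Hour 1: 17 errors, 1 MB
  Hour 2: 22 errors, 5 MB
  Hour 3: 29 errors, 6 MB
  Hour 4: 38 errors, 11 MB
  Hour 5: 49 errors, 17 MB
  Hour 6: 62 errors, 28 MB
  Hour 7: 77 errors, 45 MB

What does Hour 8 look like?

94 errors, 73 MB

Errors — differences are 5, 7, 9, … (increasing by 2 each time): 17, 22, 29, 38, 49, 62, 77 → 94.
MB: each term is the sum of the two before it; 1, 5, 6, 11, 17, 28, 45 → 73.
So the next row is 94 errors, 73 MB.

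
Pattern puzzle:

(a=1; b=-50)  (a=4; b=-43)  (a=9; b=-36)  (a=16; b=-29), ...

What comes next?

(a=25; b=-22)

A — perfect squares: 1², 2², 3², …: 1, 4, 9, 16 → 25.
B goes -50, -43, -36, -29 → -22 (+7 each step).
So the next point is (a=25; b=-22).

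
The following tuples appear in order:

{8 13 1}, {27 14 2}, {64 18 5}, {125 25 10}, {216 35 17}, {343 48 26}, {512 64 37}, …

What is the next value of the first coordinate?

First coordinate: perfect cubes: 2³, 3³, 4³, …; 8, 27, 64, 125, 216, 343, 512 → 729.
Second coordinate goes 13, 14, 18, 25, 35, 48, 64 → 83 (differences are 1, 4, 7, … (increasing by 3 each time)).
Third coordinate — differences are 1, 3, 5, … (increasing by 2 each time): 1, 2, 5, 10, 17, 26, 37 → 50.

729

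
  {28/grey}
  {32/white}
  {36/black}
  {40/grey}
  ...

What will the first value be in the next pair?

44

First value: +4 each step, so 28, 32, 36, 40 → 44.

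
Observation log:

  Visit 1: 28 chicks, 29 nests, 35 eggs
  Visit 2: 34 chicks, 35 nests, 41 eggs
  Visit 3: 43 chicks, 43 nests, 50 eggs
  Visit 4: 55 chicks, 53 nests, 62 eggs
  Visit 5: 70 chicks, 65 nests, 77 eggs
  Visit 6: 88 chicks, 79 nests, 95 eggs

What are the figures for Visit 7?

109 chicks, 95 nests, 116 eggs

Chicks goes 28, 34, 43, 55, 70, 88 → 109 (differences are 6, 9, 12, … (increasing by 3 each time)).
Nests: differences are 6, 8, 10, … (increasing by 2 each time), so 29, 35, 43, 53, 65, 79 → 95.
Eggs: 35, 41, 50, 62, 77, 95 → 116 (always 7 more than the chicks).
So the next line is 109 chicks, 95 nests, 116 eggs.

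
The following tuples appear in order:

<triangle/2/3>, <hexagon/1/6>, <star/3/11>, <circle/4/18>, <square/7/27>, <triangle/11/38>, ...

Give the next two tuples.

<hexagon/18/51>, <star/29/66>

Shape: triangle, hexagon, star, circle, square, triangle → hexagon → star (repeats triangle → hexagon → star → circle → square).
Second value: 2, 1, 3, 4, 7, 11 → 18 → 29 (each term is the sum of the two before it).
Third value goes 3, 6, 11, 18, 27, 38 → 51 → 66 (differences are 3, 5, 7, … (increasing by 2 each time)).
So the next two tuples are <hexagon/18/51> and <star/29/66>.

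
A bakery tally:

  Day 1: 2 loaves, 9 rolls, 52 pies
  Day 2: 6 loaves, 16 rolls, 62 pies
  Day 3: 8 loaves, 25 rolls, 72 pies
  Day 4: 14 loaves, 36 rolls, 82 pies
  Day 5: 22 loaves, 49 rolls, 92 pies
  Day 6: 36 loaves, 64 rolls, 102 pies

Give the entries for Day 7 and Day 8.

Loaves: each term is the sum of the two before it; 2, 6, 8, 14, 22, 36 → 58 → 94.
Rolls: 9, 16, 25, 36, 49, 64 → 81 → 100 (perfect squares: 3², 4², 5², …).
Pies: +10 each step, so 52, 62, 72, 82, 92, 102 → 112 → 122.
Putting the parts together: 58 loaves, 81 rolls, 112 pies and then 94 loaves, 100 rolls, 122 pies.

58 loaves, 81 rolls, 112 pies; 94 loaves, 100 rolls, 122 pies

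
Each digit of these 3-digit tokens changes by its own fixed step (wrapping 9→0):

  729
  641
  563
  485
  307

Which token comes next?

229

First digit goes 7, 6, 5, 4, 3 → 2 (−1 each step, mod 10).
Second digit: +2 each step, mod 10; 2, 4, 6, 8, 0 → 2.
Third digit — +2 each step, mod 10: 9, 1, 3, 5, 7 → 9.
Combining the parts gives 229.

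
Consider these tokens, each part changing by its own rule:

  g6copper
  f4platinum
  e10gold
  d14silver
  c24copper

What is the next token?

b38platinum

Letter goes g, f, e, d, c → b (letters move back 1 place in the alphabet).
Second component — each term is the sum of the two before it: 6, 4, 10, 14, 24 → 38.
Metal: copper, platinum, gold, silver, copper → platinum (repeats copper → platinum → gold → silver).
So the next token is b38platinum.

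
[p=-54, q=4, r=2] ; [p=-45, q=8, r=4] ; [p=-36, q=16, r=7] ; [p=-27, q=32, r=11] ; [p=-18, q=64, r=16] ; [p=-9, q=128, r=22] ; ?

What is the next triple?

For the p, +9 each step: -54, -45, -36, -27, -18, -9 → 0.
Q goes 4, 8, 16, 32, 64, 128 → 256 (×2 each step).
R — differences are 2, 3, 4, … (increasing by 1 each time): 2, 4, 7, 11, 16, 22 → 29.
Combining the parts gives [p=0, q=256, r=29].

[p=0, q=256, r=29]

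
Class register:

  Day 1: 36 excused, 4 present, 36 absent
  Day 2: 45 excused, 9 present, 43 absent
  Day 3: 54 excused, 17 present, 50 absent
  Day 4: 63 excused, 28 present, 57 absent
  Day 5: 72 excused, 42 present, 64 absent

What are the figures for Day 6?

For the excused, +9 each step: 36, 45, 54, 63, 72 → 81.
Present: 4, 9, 17, 28, 42 → 59 (differences are 5, 8, 11, … (increasing by 3 each time)).
Absent goes 36, 43, 50, 57, 64 → 71 (+7 each step).
So the next line is 81 excused, 59 present, 71 absent.

81 excused, 59 present, 71 absent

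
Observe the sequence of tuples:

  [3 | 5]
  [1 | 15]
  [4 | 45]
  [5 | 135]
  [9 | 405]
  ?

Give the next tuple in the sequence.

[14 | 1215]

First slot: 3, 1, 4, 5, 9 → 14 (each term is the sum of the two before it).
Second slot goes 5, 15, 45, 135, 405 → 1215 (×3 each step).
So the next tuple is [14 | 1215].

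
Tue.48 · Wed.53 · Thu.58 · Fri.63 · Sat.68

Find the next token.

Sun.73

Day: runs through the weekdays Mon→Sun, so Tue, Wed, Thu, Fri, Sat → Sun.
Second component: +5 each step, so 48, 53, 58, 63, 68 → 73.
Putting it together: Sun.73.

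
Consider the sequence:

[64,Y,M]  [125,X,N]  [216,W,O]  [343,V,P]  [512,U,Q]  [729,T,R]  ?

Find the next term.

First slot: perfect cubes: 4³, 5³, 6³, …, so 64, 125, 216, 343, 512, 729 → 1000.
First letter: letters move back 1 place in the alphabet, so Y, X, W, V, U, T → S.
Second letter: letters move forward 1 place in the alphabet; M, N, O, P, Q, R → S.
Combining the parts gives [1000,S,S].

[1000,S,S]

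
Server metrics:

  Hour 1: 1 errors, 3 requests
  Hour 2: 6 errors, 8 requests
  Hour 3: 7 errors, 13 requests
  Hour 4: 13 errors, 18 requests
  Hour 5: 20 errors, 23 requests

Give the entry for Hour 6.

33 errors, 28 requests

Errors: 1, 6, 7, 13, 20 → 33 (each term is the sum of the two before it).
Requests: +5 each step, so 3, 8, 13, 18, 23 → 28.
Putting it together: 33 errors, 28 requests.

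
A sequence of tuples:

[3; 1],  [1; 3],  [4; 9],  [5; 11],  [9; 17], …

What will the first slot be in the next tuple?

14

First slot: 3, 1, 4, 5, 9 → 14 (each term is the sum of the two before it).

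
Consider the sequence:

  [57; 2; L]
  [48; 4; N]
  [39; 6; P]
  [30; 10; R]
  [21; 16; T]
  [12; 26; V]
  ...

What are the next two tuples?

First value — −9 each step: 57, 48, 39, 30, 21, 12 → 3 → -6.
Second value: 2, 4, 6, 10, 16, 26 → 42 → 68 (each term is the sum of the two before it).
Letter: L, N, P, R, T, V → X → Z (letters move forward 2 places in the alphabet).
Putting the parts together: [3; 42; X] and then [-6; 68; Z].

[3; 42; X], [-6; 68; Z]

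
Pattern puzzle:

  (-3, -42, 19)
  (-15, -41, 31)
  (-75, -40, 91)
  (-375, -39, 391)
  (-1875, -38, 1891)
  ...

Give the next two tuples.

For the first value, ×5 each step: -3, -15, -75, -375, -1875 → -9375 → -46875.
Second value: +1 each step; -42, -41, -40, -39, -38 → -37 → -36.
Third value — together with the first value always sums to 16: 19, 31, 91, 391, 1891 → 9391 → 46891.
Putting the parts together: (-9375, -37, 9391) and then (-46875, -36, 46891).

(-9375, -37, 9391), (-46875, -36, 46891)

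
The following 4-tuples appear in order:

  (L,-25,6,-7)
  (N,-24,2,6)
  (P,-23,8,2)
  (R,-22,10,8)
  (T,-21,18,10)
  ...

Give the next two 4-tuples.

(V,-20,28,18), (X,-19,46,28)

For the letter, letters move forward 2 places in the alphabet: L, N, P, R, T → V → X.
For the second component, +1 each step: -25, -24, -23, -22, -21 → -20 → -19.
Third component — each term is the sum of the two before it: 6, 2, 8, 10, 18 → 28 → 46.
Fourth component goes -7, 6, 2, 8, 10 → 18 → 28 (always the previous value of the third component).
So the next two 4-tuples are (V,-20,28,18) and (X,-19,46,28).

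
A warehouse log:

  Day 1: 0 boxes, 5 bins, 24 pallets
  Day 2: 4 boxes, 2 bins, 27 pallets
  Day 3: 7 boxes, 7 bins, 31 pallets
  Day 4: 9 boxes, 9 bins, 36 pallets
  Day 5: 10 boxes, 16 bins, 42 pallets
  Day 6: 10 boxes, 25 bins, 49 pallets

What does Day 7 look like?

Boxes goes 0, 4, 7, 9, 10, 10 → 9 (differences are 4, 3, 2, … (decreasing by 1 each time)).
Bins goes 5, 2, 7, 9, 16, 25 → 41 (each term is the sum of the two before it).
Pallets: differences are 3, 4, 5, … (increasing by 1 each time); 24, 27, 31, 36, 42, 49 → 57.
So the next record is 9 boxes, 41 bins, 57 pallets.

9 boxes, 41 bins, 57 pallets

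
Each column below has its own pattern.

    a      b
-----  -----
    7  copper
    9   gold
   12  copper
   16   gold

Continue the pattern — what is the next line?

Column a goes 7, 9, 12, 16 → 21 (differences are 2, 3, 4, … (increasing by 1 each time)).
For the column b, alternates copper ↔ gold: copper, gold, copper, gold → copper.
Putting it together: 21  copper.

21  copper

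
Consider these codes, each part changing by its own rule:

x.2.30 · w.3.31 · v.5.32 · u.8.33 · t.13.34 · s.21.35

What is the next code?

Letter goes x, w, v, u, t, s → r (letters move back 1 place in the alphabet).
Second component: each term is the sum of the two before it; 2, 3, 5, 8, 13, 21 → 34.
Third component goes 30, 31, 32, 33, 34, 35 → 36 (+1 each step).
Putting it together: r.34.36.

r.34.36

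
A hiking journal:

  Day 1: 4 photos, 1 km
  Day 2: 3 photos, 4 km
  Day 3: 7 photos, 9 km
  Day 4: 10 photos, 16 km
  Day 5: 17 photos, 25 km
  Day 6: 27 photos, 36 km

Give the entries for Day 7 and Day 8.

44 photos, 49 km; 71 photos, 64 km

Photos: each term is the sum of the two before it; 4, 3, 7, 10, 17, 27 → 44 → 71.
For the km, perfect squares: 1², 2², 3², …: 1, 4, 9, 16, 25, 36 → 49 → 64.
Putting the parts together: 44 photos, 49 km and then 71 photos, 64 km.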